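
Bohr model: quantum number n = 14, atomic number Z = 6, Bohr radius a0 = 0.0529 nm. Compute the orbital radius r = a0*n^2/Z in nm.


r = a0 * n^2 / Z
= 0.0529 * 14^2 / 6
= 0.0529 * 196 / 6
= 1.7281 nm

1.7281


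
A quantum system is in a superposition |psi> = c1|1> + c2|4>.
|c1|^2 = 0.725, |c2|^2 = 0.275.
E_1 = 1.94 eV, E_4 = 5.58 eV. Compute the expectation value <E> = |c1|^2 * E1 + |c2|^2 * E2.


<E> = |c1|^2 * E1 + |c2|^2 * E2
= 0.725 * 1.94 + 0.275 * 5.58
= 1.4065 + 1.5345
= 2.941 eV

2.941


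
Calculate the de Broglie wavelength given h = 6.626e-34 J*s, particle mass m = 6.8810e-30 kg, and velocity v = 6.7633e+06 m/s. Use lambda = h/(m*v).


lambda = h / (m * v)
= 6.626e-34 / (6.8810e-30 * 6.7633e+06)
= 6.626e-34 / 4.6538e-23
= 1.4238e-11 m

1.4238e-11


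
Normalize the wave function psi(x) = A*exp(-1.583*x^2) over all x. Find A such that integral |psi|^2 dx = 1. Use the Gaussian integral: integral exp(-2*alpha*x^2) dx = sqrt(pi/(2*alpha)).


integral |psi|^2 dx = A^2 * sqrt(pi/(2*alpha)) = 1
A^2 = sqrt(2*alpha/pi)
= sqrt(2 * 1.583 / pi)
= 1.003877
A = sqrt(1.003877)
= 1.0019

1.0019


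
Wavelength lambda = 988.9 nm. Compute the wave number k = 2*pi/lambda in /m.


k = 2 * pi / lambda
= 6.2832 / (988.9e-9)
= 6.2832 / 9.8890e-07
= 6.3537e+06 /m

6.3537e+06


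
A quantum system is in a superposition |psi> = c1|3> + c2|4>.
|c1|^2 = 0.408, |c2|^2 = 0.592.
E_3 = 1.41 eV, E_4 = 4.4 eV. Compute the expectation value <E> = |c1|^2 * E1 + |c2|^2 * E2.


<E> = |c1|^2 * E1 + |c2|^2 * E2
= 0.408 * 1.41 + 0.592 * 4.4
= 0.5753 + 2.6048
= 3.1801 eV

3.1801


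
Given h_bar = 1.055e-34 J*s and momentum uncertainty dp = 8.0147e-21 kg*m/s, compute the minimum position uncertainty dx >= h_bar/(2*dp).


dx = h_bar / (2 * dp)
= 1.055e-34 / (2 * 8.0147e-21)
= 1.055e-34 / 1.6029e-20
= 6.5817e-15 m

6.5817e-15


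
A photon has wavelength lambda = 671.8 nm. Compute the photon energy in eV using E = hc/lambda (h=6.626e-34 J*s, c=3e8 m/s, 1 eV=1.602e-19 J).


E = hc / lambda
= (6.626e-34)(3e8) / (671.8e-9)
= 1.9878e-25 / 6.7180e-07
= 2.9589e-19 J
Converting to eV: 2.9589e-19 / 1.602e-19
= 1.847 eV

1.847


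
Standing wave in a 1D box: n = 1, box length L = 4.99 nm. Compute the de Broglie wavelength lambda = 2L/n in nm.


lambda = 2L / n
= 2 * 4.99 / 1
= 9.98 / 1
= 9.98 nm

9.98


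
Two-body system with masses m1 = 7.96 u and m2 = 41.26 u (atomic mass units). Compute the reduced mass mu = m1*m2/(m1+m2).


mu = m1 * m2 / (m1 + m2)
= 7.96 * 41.26 / (7.96 + 41.26)
= 328.4296 / 49.22
= 6.6727 u

6.6727


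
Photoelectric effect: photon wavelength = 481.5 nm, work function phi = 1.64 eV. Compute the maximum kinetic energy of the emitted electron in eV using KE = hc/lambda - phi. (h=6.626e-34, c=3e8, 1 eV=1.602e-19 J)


E_photon = hc / lambda
= (6.626e-34)(3e8) / (481.5e-9)
= 4.1283e-19 J
= 2.577 eV
KE = E_photon - phi
= 2.577 - 1.64
= 0.937 eV

0.937


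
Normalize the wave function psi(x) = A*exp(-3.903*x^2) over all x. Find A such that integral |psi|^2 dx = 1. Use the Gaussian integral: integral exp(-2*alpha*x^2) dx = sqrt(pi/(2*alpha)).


integral |psi|^2 dx = A^2 * sqrt(pi/(2*alpha)) = 1
A^2 = sqrt(2*alpha/pi)
= sqrt(2 * 3.903 / pi)
= 1.576302
A = sqrt(1.576302)
= 1.2555

1.2555


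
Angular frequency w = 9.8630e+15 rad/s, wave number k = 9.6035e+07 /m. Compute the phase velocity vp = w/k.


vp = w / k
= 9.8630e+15 / 9.6035e+07
= 1.0270e+08 m/s

1.0270e+08


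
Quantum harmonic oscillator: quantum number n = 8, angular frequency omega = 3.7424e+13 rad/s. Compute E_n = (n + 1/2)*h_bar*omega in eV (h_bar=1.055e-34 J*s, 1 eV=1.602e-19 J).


E = (n + 1/2) * h_bar * omega
= (8 + 0.5) * 1.055e-34 * 3.7424e+13
= 8.5 * 3.9482e-21
= 3.3560e-20 J
= 0.2095 eV

0.2095


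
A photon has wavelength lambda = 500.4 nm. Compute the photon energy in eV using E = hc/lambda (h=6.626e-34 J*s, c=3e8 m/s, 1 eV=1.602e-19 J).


E = hc / lambda
= (6.626e-34)(3e8) / (500.4e-9)
= 1.9878e-25 / 5.0040e-07
= 3.9724e-19 J
Converting to eV: 3.9724e-19 / 1.602e-19
= 2.4797 eV

2.4797


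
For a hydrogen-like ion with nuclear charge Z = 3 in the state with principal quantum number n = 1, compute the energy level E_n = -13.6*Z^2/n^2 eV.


E_n = -13.6 * Z^2 / n^2
= -13.6 * 3^2 / 1^2
= -13.6 * 9 / 1
= -122.4 eV

-122.4


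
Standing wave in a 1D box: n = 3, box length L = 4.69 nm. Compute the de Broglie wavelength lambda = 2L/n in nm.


lambda = 2L / n
= 2 * 4.69 / 3
= 9.38 / 3
= 3.1267 nm

3.1267


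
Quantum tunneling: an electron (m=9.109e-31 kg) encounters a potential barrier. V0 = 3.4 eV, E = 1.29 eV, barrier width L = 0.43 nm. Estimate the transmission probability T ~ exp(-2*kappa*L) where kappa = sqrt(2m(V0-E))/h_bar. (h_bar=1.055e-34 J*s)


V0 - E = 2.11 eV = 3.3802e-19 J
kappa = sqrt(2 * m * (V0-E)) / h_bar
= sqrt(2 * 9.109e-31 * 3.3802e-19) / 1.055e-34
= 7.4382e+09 /m
2*kappa*L = 2 * 7.4382e+09 * 0.43e-9
= 6.3969
T = exp(-6.3969) = 1.666734e-03

1.666734e-03


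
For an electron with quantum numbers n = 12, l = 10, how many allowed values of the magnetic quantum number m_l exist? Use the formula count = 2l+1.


m_l ranges from -l to +l in integer steps
So m_l goes from -10 to +10
Count = 2l + 1 = 2*10 + 1
= 21

21


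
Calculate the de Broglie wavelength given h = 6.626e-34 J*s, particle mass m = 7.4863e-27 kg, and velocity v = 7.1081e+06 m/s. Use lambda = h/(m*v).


lambda = h / (m * v)
= 6.626e-34 / (7.4863e-27 * 7.1081e+06)
= 6.626e-34 / 5.3213e-20
= 1.2452e-14 m

1.2452e-14


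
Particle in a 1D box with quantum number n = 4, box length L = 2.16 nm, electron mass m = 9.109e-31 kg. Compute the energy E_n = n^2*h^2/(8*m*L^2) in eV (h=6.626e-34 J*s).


E = n^2 * h^2 / (8 * m * L^2)
= 4^2 * (6.626e-34)^2 / (8 * 9.109e-31 * (2.16e-9)^2)
= 16 * 4.3904e-67 / (8 * 9.109e-31 * 4.6656e-18)
= 2.0661e-19 J
= 1.2897 eV

1.2897


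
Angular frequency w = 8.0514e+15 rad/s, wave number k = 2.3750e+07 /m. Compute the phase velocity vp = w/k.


vp = w / k
= 8.0514e+15 / 2.3750e+07
= 3.3901e+08 m/s

3.3901e+08


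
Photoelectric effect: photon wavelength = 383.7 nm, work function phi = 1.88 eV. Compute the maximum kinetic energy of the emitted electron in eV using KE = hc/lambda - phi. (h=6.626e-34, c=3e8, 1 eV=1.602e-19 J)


E_photon = hc / lambda
= (6.626e-34)(3e8) / (383.7e-9)
= 5.1806e-19 J
= 3.2338 eV
KE = E_photon - phi
= 3.2338 - 1.88
= 1.3538 eV

1.3538


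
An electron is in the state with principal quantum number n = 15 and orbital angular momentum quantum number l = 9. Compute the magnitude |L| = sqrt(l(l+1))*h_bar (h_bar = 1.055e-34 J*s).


L = sqrt(l*(l+1)) * h_bar
= sqrt(9 * 10) * 1.055e-34
= sqrt(90) * 1.055e-34
= 9.4868 * 1.055e-34
= 1.0009e-33 J*s

1.0009e-33


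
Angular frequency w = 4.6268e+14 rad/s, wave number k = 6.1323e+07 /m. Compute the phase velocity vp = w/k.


vp = w / k
= 4.6268e+14 / 6.1323e+07
= 7.5450e+06 m/s

7.5450e+06


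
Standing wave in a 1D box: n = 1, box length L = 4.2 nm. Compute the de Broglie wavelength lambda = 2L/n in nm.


lambda = 2L / n
= 2 * 4.2 / 1
= 8.4 / 1
= 8.4 nm

8.4


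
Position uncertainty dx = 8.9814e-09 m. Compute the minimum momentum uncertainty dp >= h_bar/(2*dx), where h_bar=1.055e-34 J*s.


dp = h_bar / (2 * dx)
= 1.055e-34 / (2 * 8.9814e-09)
= 1.055e-34 / 1.7963e-08
= 5.8732e-27 kg*m/s

5.8732e-27


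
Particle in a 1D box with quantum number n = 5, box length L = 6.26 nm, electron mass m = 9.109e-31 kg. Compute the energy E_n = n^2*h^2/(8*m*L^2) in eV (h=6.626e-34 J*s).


E = n^2 * h^2 / (8 * m * L^2)
= 5^2 * (6.626e-34)^2 / (8 * 9.109e-31 * (6.26e-9)^2)
= 25 * 4.3904e-67 / (8 * 9.109e-31 * 3.9188e-17)
= 3.8436e-20 J
= 0.2399 eV

0.2399


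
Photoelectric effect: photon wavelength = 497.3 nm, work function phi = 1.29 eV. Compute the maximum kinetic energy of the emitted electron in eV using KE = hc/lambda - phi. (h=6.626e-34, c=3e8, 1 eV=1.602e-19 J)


E_photon = hc / lambda
= (6.626e-34)(3e8) / (497.3e-9)
= 3.9972e-19 J
= 2.4951 eV
KE = E_photon - phi
= 2.4951 - 1.29
= 1.2051 eV

1.2051


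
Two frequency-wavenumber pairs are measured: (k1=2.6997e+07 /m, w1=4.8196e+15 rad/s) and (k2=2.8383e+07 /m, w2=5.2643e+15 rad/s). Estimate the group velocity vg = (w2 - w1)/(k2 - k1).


vg = (w2 - w1) / (k2 - k1)
= (5.2643e+15 - 4.8196e+15) / (2.8383e+07 - 2.6997e+07)
= 4.4470e+14 / 1.3860e+06
= 3.2085e+08 m/s

3.2085e+08


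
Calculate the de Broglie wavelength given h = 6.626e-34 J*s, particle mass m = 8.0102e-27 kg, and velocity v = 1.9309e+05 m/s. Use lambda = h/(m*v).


lambda = h / (m * v)
= 6.626e-34 / (8.0102e-27 * 1.9309e+05)
= 6.626e-34 / 1.5467e-21
= 4.2840e-13 m

4.2840e-13


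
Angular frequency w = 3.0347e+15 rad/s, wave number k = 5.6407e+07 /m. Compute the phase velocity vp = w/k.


vp = w / k
= 3.0347e+15 / 5.6407e+07
= 5.3800e+07 m/s

5.3800e+07


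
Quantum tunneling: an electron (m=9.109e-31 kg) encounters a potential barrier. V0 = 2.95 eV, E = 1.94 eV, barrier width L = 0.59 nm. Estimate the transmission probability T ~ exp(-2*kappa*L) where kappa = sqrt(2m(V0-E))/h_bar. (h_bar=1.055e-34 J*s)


V0 - E = 1.01 eV = 1.6180e-19 J
kappa = sqrt(2 * m * (V0-E)) / h_bar
= sqrt(2 * 9.109e-31 * 1.6180e-19) / 1.055e-34
= 5.1462e+09 /m
2*kappa*L = 2 * 5.1462e+09 * 0.59e-9
= 6.0726
T = exp(-6.0726) = 2.305263e-03

2.305263e-03


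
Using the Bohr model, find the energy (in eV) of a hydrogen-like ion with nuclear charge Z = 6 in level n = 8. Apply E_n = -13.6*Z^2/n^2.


E_n = -13.6 * Z^2 / n^2
= -13.6 * 6^2 / 8^2
= -13.6 * 36 / 64
= -7.65 eV

-7.65


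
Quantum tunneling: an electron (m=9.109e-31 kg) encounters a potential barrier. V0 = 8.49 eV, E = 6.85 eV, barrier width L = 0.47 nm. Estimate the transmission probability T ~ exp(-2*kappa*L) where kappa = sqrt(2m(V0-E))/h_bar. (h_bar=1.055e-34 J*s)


V0 - E = 1.64 eV = 2.6273e-19 J
kappa = sqrt(2 * m * (V0-E)) / h_bar
= sqrt(2 * 9.109e-31 * 2.6273e-19) / 1.055e-34
= 6.5577e+09 /m
2*kappa*L = 2 * 6.5577e+09 * 0.47e-9
= 6.1642
T = exp(-6.1642) = 2.103335e-03

2.103335e-03


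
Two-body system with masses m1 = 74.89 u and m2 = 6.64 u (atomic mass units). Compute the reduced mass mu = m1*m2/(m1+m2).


mu = m1 * m2 / (m1 + m2)
= 74.89 * 6.64 / (74.89 + 6.64)
= 497.2696 / 81.53
= 6.0992 u

6.0992


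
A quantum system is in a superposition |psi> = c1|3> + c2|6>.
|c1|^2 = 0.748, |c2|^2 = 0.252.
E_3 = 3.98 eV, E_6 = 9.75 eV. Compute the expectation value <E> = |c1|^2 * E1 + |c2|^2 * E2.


<E> = |c1|^2 * E1 + |c2|^2 * E2
= 0.748 * 3.98 + 0.252 * 9.75
= 2.977 + 2.457
= 5.434 eV

5.434


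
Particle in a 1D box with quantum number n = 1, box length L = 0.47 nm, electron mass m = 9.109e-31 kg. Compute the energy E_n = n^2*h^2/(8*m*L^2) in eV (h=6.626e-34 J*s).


E = n^2 * h^2 / (8 * m * L^2)
= 1^2 * (6.626e-34)^2 / (8 * 9.109e-31 * (0.47e-9)^2)
= 1 * 4.3904e-67 / (8 * 9.109e-31 * 2.2090e-19)
= 2.7274e-19 J
= 1.7025 eV

1.7025


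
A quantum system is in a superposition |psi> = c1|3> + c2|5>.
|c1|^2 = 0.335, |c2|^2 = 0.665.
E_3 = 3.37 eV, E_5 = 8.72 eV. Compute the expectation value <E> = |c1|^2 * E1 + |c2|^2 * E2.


<E> = |c1|^2 * E1 + |c2|^2 * E2
= 0.335 * 3.37 + 0.665 * 8.72
= 1.129 + 5.7988
= 6.9278 eV

6.9278


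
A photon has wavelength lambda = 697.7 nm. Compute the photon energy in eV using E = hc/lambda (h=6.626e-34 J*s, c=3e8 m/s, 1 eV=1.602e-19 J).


E = hc / lambda
= (6.626e-34)(3e8) / (697.7e-9)
= 1.9878e-25 / 6.9770e-07
= 2.8491e-19 J
Converting to eV: 2.8491e-19 / 1.602e-19
= 1.7784 eV

1.7784


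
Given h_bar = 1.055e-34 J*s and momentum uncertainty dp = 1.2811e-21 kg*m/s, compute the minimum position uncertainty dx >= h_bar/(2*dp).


dx = h_bar / (2 * dp)
= 1.055e-34 / (2 * 1.2811e-21)
= 1.055e-34 / 2.5622e-21
= 4.1176e-14 m

4.1176e-14


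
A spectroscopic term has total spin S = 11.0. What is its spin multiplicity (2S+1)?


Spin multiplicity = 2S + 1
= 2 * 11.0 + 1
= 22.0 + 1
= 23

23


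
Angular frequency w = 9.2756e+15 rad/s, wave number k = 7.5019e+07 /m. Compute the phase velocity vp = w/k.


vp = w / k
= 9.2756e+15 / 7.5019e+07
= 1.2364e+08 m/s

1.2364e+08


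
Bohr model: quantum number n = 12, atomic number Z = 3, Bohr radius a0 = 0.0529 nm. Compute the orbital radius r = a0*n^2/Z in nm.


r = a0 * n^2 / Z
= 0.0529 * 12^2 / 3
= 0.0529 * 144 / 3
= 2.5392 nm

2.5392


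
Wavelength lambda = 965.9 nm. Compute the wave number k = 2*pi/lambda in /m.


k = 2 * pi / lambda
= 6.2832 / (965.9e-9)
= 6.2832 / 9.6590e-07
= 6.5050e+06 /m

6.5050e+06


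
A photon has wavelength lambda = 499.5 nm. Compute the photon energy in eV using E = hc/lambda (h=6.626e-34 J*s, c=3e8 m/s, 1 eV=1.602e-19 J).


E = hc / lambda
= (6.626e-34)(3e8) / (499.5e-9)
= 1.9878e-25 / 4.9950e-07
= 3.9796e-19 J
Converting to eV: 3.9796e-19 / 1.602e-19
= 2.4841 eV

2.4841


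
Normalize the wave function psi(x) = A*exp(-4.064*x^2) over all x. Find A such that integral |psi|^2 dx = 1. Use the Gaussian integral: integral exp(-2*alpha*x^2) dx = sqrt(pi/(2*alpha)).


integral |psi|^2 dx = A^2 * sqrt(pi/(2*alpha)) = 1
A^2 = sqrt(2*alpha/pi)
= sqrt(2 * 4.064 / pi)
= 1.608485
A = sqrt(1.608485)
= 1.2683

1.2683


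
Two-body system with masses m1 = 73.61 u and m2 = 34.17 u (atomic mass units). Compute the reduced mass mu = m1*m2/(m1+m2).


mu = m1 * m2 / (m1 + m2)
= 73.61 * 34.17 / (73.61 + 34.17)
= 2515.2537 / 107.78
= 23.3369 u

23.3369


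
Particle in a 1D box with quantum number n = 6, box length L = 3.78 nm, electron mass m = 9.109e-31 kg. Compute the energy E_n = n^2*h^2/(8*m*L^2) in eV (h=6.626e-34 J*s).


E = n^2 * h^2 / (8 * m * L^2)
= 6^2 * (6.626e-34)^2 / (8 * 9.109e-31 * (3.78e-9)^2)
= 36 * 4.3904e-67 / (8 * 9.109e-31 * 1.4288e-17)
= 1.5180e-19 J
= 0.9475 eV

0.9475


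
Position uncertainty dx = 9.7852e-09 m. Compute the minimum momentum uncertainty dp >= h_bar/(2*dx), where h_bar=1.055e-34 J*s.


dp = h_bar / (2 * dx)
= 1.055e-34 / (2 * 9.7852e-09)
= 1.055e-34 / 1.9570e-08
= 5.3908e-27 kg*m/s

5.3908e-27


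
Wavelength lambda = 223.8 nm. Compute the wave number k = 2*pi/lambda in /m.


k = 2 * pi / lambda
= 6.2832 / (223.8e-9)
= 6.2832 / 2.2380e-07
= 2.8075e+07 /m

2.8075e+07


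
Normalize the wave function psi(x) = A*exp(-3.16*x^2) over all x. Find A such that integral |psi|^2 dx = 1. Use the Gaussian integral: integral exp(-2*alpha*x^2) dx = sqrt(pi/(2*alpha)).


integral |psi|^2 dx = A^2 * sqrt(pi/(2*alpha)) = 1
A^2 = sqrt(2*alpha/pi)
= sqrt(2 * 3.16 / pi)
= 1.418351
A = sqrt(1.418351)
= 1.1909

1.1909


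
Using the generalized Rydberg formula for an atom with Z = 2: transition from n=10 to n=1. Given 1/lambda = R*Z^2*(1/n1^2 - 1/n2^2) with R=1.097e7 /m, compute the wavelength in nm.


1/lambda = R * Z^2 * (1/n1^2 - 1/n2^2)
= 1.097e7 * 2^2 * (1/1^2 - 1/10^2)
= 1.097e7 * 4 * (1.0 - 0.01)
= 4.3441e+07 /m
lambda = 1 / 4.3441e+07
= 23.0196 nm

23.0196


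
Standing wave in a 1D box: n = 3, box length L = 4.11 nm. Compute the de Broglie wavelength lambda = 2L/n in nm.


lambda = 2L / n
= 2 * 4.11 / 3
= 8.22 / 3
= 2.74 nm

2.74


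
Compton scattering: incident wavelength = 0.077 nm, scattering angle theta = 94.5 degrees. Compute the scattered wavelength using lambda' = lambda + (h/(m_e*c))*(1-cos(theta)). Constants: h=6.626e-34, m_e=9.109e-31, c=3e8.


Compton wavelength: h/(m_e*c) = 2.4247e-12 m
d_lambda = 2.4247e-12 * (1 - cos(94.5 deg))
= 2.4247e-12 * 1.078459
= 2.6149e-12 m = 0.002615 nm
lambda' = 0.077 + 0.002615
= 0.079615 nm

0.079615


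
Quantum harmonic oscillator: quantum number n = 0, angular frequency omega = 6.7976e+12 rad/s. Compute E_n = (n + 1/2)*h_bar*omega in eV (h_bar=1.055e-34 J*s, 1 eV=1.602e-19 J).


E = (n + 1/2) * h_bar * omega
= (0 + 0.5) * 1.055e-34 * 6.7976e+12
= 0.5 * 7.1715e-22
= 3.5857e-22 J
= 0.0022 eV

0.0022


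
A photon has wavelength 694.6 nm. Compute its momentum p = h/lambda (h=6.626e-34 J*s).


p = h / lambda
= 6.626e-34 / (694.6e-9)
= 6.626e-34 / 6.9460e-07
= 9.5393e-28 kg*m/s

9.5393e-28


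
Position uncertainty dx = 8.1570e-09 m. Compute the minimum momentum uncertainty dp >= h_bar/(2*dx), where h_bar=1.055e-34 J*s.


dp = h_bar / (2 * dx)
= 1.055e-34 / (2 * 8.1570e-09)
= 1.055e-34 / 1.6314e-08
= 6.4668e-27 kg*m/s

6.4668e-27


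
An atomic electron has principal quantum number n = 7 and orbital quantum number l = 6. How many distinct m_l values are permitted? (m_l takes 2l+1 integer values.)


m_l ranges from -l to +l in integer steps
So m_l goes from -6 to +6
Count = 2l + 1 = 2*6 + 1
= 13

13


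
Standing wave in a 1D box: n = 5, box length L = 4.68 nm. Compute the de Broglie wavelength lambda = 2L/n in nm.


lambda = 2L / n
= 2 * 4.68 / 5
= 9.36 / 5
= 1.872 nm

1.872


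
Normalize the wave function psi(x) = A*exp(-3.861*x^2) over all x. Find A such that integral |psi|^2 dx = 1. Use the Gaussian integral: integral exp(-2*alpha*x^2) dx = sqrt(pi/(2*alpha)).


integral |psi|^2 dx = A^2 * sqrt(pi/(2*alpha)) = 1
A^2 = sqrt(2*alpha/pi)
= sqrt(2 * 3.861 / pi)
= 1.567797
A = sqrt(1.567797)
= 1.2521

1.2521


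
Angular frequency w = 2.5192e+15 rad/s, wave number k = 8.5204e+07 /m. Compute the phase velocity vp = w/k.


vp = w / k
= 2.5192e+15 / 8.5204e+07
= 2.9567e+07 m/s

2.9567e+07


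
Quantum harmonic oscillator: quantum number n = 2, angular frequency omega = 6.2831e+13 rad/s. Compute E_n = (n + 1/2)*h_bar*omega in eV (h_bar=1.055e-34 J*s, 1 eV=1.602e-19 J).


E = (n + 1/2) * h_bar * omega
= (2 + 0.5) * 1.055e-34 * 6.2831e+13
= 2.5 * 6.6287e-21
= 1.6572e-20 J
= 0.1034 eV

0.1034


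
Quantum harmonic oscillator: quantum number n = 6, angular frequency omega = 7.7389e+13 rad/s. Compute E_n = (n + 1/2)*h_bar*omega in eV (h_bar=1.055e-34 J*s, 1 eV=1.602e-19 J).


E = (n + 1/2) * h_bar * omega
= (6 + 0.5) * 1.055e-34 * 7.7389e+13
= 6.5 * 8.1645e-21
= 5.3070e-20 J
= 0.3313 eV

0.3313


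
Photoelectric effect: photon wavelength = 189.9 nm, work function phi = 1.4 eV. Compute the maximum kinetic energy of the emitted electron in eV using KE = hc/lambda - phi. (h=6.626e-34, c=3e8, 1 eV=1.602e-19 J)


E_photon = hc / lambda
= (6.626e-34)(3e8) / (189.9e-9)
= 1.0468e-18 J
= 6.5341 eV
KE = E_photon - phi
= 6.5341 - 1.4
= 5.1341 eV

5.1341


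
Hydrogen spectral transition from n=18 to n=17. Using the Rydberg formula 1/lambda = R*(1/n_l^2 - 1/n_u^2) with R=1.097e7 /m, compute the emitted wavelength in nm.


1/lambda = R * (1/n_l^2 - 1/n_u^2)
= 1.097e7 * (1/17^2 - 1/18^2)
= 1.097e7 * (0.00346 - 0.003086)
= 1.097e7 * 0.000374
= 4.1005e+03 /m
lambda = 1 / 4.1005e+03 = 243875.5046 nm

243875.5046


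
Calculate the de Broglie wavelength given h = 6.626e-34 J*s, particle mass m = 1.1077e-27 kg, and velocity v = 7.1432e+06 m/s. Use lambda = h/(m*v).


lambda = h / (m * v)
= 6.626e-34 / (1.1077e-27 * 7.1432e+06)
= 6.626e-34 / 7.9125e-21
= 8.3741e-14 m

8.3741e-14


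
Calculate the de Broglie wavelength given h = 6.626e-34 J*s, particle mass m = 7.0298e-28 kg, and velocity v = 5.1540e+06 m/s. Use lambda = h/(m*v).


lambda = h / (m * v)
= 6.626e-34 / (7.0298e-28 * 5.1540e+06)
= 6.626e-34 / 3.6232e-21
= 1.8288e-13 m

1.8288e-13


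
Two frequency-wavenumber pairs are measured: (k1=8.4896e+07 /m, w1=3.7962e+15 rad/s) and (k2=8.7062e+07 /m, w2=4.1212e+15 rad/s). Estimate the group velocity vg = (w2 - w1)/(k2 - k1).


vg = (w2 - w1) / (k2 - k1)
= (4.1212e+15 - 3.7962e+15) / (8.7062e+07 - 8.4896e+07)
= 3.2500e+14 / 2.1660e+06
= 1.5005e+08 m/s

1.5005e+08


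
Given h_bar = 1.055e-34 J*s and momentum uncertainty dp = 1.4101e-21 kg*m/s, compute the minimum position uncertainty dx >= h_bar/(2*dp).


dx = h_bar / (2 * dp)
= 1.055e-34 / (2 * 1.4101e-21)
= 1.055e-34 / 2.8202e-21
= 3.7409e-14 m

3.7409e-14


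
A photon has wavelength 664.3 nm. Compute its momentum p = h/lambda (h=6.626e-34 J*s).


p = h / lambda
= 6.626e-34 / (664.3e-9)
= 6.626e-34 / 6.6430e-07
= 9.9744e-28 kg*m/s

9.9744e-28


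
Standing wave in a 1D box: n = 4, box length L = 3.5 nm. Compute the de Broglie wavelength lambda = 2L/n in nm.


lambda = 2L / n
= 2 * 3.5 / 4
= 7.0 / 4
= 1.75 nm

1.75


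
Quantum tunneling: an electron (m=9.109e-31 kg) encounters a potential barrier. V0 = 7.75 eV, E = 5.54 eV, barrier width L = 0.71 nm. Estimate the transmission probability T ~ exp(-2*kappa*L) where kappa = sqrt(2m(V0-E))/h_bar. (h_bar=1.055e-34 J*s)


V0 - E = 2.21 eV = 3.5404e-19 J
kappa = sqrt(2 * m * (V0-E)) / h_bar
= sqrt(2 * 9.109e-31 * 3.5404e-19) / 1.055e-34
= 7.6125e+09 /m
2*kappa*L = 2 * 7.6125e+09 * 0.71e-9
= 10.8097
T = exp(-10.8097) = 2.020259e-05

2.020259e-05


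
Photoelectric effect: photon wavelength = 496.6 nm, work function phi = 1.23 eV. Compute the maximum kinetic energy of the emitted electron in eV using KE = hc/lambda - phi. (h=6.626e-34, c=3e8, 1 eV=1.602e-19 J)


E_photon = hc / lambda
= (6.626e-34)(3e8) / (496.6e-9)
= 4.0028e-19 J
= 2.4986 eV
KE = E_photon - phi
= 2.4986 - 1.23
= 1.2686 eV

1.2686


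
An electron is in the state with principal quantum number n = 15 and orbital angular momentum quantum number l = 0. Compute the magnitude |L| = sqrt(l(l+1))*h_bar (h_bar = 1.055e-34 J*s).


L = sqrt(l*(l+1)) * h_bar
= sqrt(0 * 1) * 1.055e-34
= sqrt(0) * 1.055e-34
= 0.0 * 1.055e-34
= 0.0000e+00 J*s

0.0000e+00


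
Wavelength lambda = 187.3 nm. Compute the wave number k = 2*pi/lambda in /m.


k = 2 * pi / lambda
= 6.2832 / (187.3e-9)
= 6.2832 / 1.8730e-07
= 3.3546e+07 /m

3.3546e+07


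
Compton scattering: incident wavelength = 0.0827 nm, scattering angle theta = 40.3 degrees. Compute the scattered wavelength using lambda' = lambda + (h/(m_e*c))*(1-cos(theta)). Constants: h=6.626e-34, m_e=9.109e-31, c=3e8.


Compton wavelength: h/(m_e*c) = 2.4247e-12 m
d_lambda = 2.4247e-12 * (1 - cos(40.3 deg))
= 2.4247e-12 * 0.237332
= 5.7546e-13 m = 0.000575 nm
lambda' = 0.0827 + 0.000575
= 0.083275 nm

0.083275


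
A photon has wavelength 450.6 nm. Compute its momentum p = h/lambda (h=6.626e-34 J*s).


p = h / lambda
= 6.626e-34 / (450.6e-9)
= 6.626e-34 / 4.5060e-07
= 1.4705e-27 kg*m/s

1.4705e-27


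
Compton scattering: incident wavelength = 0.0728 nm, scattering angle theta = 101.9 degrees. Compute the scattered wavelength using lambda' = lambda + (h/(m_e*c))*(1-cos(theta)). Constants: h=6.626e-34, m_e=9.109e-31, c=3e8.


Compton wavelength: h/(m_e*c) = 2.4247e-12 m
d_lambda = 2.4247e-12 * (1 - cos(101.9 deg))
= 2.4247e-12 * 1.206204
= 2.9247e-12 m = 0.002925 nm
lambda' = 0.0728 + 0.002925
= 0.075725 nm

0.075725


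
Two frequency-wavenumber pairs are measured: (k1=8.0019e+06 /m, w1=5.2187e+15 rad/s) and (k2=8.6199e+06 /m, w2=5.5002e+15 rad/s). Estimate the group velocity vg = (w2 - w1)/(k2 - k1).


vg = (w2 - w1) / (k2 - k1)
= (5.5002e+15 - 5.2187e+15) / (8.6199e+06 - 8.0019e+06)
= 2.8150e+14 / 6.1800e+05
= 4.5550e+08 m/s

4.5550e+08


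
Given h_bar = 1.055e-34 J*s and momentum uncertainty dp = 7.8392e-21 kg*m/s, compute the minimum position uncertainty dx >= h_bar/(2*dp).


dx = h_bar / (2 * dp)
= 1.055e-34 / (2 * 7.8392e-21)
= 1.055e-34 / 1.5678e-20
= 6.7290e-15 m

6.7290e-15


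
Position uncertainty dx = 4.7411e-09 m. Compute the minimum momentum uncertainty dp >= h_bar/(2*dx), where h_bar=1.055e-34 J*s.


dp = h_bar / (2 * dx)
= 1.055e-34 / (2 * 4.7411e-09)
= 1.055e-34 / 9.4822e-09
= 1.1126e-26 kg*m/s

1.1126e-26


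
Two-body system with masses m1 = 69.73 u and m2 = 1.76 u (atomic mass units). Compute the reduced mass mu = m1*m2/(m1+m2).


mu = m1 * m2 / (m1 + m2)
= 69.73 * 1.76 / (69.73 + 1.76)
= 122.7248 / 71.49
= 1.7167 u

1.7167


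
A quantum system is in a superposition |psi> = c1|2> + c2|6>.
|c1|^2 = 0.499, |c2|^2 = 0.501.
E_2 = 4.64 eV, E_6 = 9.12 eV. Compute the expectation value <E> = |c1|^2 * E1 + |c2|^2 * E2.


<E> = |c1|^2 * E1 + |c2|^2 * E2
= 0.499 * 4.64 + 0.501 * 9.12
= 2.3154 + 4.5691
= 6.8845 eV

6.8845


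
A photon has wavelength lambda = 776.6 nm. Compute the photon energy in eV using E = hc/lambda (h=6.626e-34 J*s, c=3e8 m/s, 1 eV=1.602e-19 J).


E = hc / lambda
= (6.626e-34)(3e8) / (776.6e-9)
= 1.9878e-25 / 7.7660e-07
= 2.5596e-19 J
Converting to eV: 2.5596e-19 / 1.602e-19
= 1.5978 eV

1.5978


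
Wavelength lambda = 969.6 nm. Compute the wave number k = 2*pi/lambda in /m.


k = 2 * pi / lambda
= 6.2832 / (969.6e-9)
= 6.2832 / 9.6960e-07
= 6.4802e+06 /m

6.4802e+06


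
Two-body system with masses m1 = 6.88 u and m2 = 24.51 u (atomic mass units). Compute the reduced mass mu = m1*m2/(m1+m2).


mu = m1 * m2 / (m1 + m2)
= 6.88 * 24.51 / (6.88 + 24.51)
= 168.6288 / 31.39
= 5.3721 u

5.3721


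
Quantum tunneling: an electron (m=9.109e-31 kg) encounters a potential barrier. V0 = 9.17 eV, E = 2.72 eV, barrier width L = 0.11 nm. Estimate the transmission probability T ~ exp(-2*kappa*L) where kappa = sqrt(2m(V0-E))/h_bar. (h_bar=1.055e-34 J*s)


V0 - E = 6.45 eV = 1.0333e-18 J
kappa = sqrt(2 * m * (V0-E)) / h_bar
= sqrt(2 * 9.109e-31 * 1.0333e-18) / 1.055e-34
= 1.3005e+10 /m
2*kappa*L = 2 * 1.3005e+10 * 0.11e-9
= 2.8611
T = exp(-2.8611) = 5.720631e-02

5.720631e-02


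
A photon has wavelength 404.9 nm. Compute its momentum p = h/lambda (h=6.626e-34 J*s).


p = h / lambda
= 6.626e-34 / (404.9e-9)
= 6.626e-34 / 4.0490e-07
= 1.6365e-27 kg*m/s

1.6365e-27


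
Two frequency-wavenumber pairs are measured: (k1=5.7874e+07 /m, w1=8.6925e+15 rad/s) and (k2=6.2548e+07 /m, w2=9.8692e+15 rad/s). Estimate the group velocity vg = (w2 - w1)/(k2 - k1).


vg = (w2 - w1) / (k2 - k1)
= (9.8692e+15 - 8.6925e+15) / (6.2548e+07 - 5.7874e+07)
= 1.1767e+15 / 4.6740e+06
= 2.5175e+08 m/s

2.5175e+08


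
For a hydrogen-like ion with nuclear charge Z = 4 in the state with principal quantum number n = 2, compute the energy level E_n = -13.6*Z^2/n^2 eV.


E_n = -13.6 * Z^2 / n^2
= -13.6 * 4^2 / 2^2
= -13.6 * 16 / 4
= -54.4 eV

-54.4


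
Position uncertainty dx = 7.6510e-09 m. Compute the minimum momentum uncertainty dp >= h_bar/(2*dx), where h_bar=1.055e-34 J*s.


dp = h_bar / (2 * dx)
= 1.055e-34 / (2 * 7.6510e-09)
= 1.055e-34 / 1.5302e-08
= 6.8945e-27 kg*m/s

6.8945e-27


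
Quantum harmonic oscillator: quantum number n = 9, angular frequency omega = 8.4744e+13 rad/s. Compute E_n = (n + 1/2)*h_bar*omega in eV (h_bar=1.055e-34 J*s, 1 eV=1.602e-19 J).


E = (n + 1/2) * h_bar * omega
= (9 + 0.5) * 1.055e-34 * 8.4744e+13
= 9.5 * 8.9405e-21
= 8.4935e-20 J
= 0.5302 eV

0.5302


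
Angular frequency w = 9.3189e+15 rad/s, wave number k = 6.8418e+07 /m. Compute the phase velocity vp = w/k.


vp = w / k
= 9.3189e+15 / 6.8418e+07
= 1.3621e+08 m/s

1.3621e+08


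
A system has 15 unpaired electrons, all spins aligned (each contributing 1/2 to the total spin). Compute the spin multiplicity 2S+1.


Total spin S = N * (1/2) = 15 * 0.5 = 7.5
Spin multiplicity = 2S + 1
= 2 * 7.5 + 1
= 16

16


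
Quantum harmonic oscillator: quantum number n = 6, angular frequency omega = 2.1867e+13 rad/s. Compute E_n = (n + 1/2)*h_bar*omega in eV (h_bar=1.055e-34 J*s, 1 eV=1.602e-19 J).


E = (n + 1/2) * h_bar * omega
= (6 + 0.5) * 1.055e-34 * 2.1867e+13
= 6.5 * 2.3070e-21
= 1.4995e-20 J
= 0.0936 eV

0.0936


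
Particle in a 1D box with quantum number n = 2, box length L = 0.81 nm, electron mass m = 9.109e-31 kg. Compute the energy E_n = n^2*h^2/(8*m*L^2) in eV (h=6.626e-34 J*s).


E = n^2 * h^2 / (8 * m * L^2)
= 2^2 * (6.626e-34)^2 / (8 * 9.109e-31 * (0.81e-9)^2)
= 4 * 4.3904e-67 / (8 * 9.109e-31 * 6.5610e-19)
= 3.6731e-19 J
= 2.2928 eV

2.2928


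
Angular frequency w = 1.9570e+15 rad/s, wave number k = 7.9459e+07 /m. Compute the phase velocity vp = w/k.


vp = w / k
= 1.9570e+15 / 7.9459e+07
= 2.4629e+07 m/s

2.4629e+07


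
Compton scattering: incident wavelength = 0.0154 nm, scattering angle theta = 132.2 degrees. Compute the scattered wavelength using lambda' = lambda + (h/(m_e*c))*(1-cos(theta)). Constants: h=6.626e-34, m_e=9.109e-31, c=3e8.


Compton wavelength: h/(m_e*c) = 2.4247e-12 m
d_lambda = 2.4247e-12 * (1 - cos(132.2 deg))
= 2.4247e-12 * 1.671721
= 4.0534e-12 m = 0.004053 nm
lambda' = 0.0154 + 0.004053
= 0.019453 nm

0.019453


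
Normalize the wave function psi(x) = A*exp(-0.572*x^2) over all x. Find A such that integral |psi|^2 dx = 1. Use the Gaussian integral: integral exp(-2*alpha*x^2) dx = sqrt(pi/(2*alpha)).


integral |psi|^2 dx = A^2 * sqrt(pi/(2*alpha)) = 1
A^2 = sqrt(2*alpha/pi)
= sqrt(2 * 0.572 / pi)
= 0.603446
A = sqrt(0.603446)
= 0.7768

0.7768


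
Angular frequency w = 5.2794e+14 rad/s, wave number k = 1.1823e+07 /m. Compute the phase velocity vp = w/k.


vp = w / k
= 5.2794e+14 / 1.1823e+07
= 4.4654e+07 m/s

4.4654e+07


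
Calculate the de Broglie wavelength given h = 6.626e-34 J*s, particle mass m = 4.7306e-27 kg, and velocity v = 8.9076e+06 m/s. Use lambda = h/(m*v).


lambda = h / (m * v)
= 6.626e-34 / (4.7306e-27 * 8.9076e+06)
= 6.626e-34 / 4.2138e-20
= 1.5724e-14 m

1.5724e-14


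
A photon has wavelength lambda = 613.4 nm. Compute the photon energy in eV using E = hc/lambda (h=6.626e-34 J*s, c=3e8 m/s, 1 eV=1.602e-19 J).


E = hc / lambda
= (6.626e-34)(3e8) / (613.4e-9)
= 1.9878e-25 / 6.1340e-07
= 3.2406e-19 J
Converting to eV: 3.2406e-19 / 1.602e-19
= 2.0229 eV

2.0229


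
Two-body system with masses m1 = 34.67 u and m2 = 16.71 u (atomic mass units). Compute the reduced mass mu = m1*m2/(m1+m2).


mu = m1 * m2 / (m1 + m2)
= 34.67 * 16.71 / (34.67 + 16.71)
= 579.3357 / 51.38
= 11.2755 u

11.2755


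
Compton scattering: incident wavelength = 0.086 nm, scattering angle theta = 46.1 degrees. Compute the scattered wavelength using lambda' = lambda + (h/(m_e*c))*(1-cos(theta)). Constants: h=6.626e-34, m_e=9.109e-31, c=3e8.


Compton wavelength: h/(m_e*c) = 2.4247e-12 m
d_lambda = 2.4247e-12 * (1 - cos(46.1 deg))
= 2.4247e-12 * 0.306598
= 7.4341e-13 m = 0.000743 nm
lambda' = 0.086 + 0.000743
= 0.086743 nm

0.086743


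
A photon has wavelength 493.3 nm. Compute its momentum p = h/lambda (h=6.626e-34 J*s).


p = h / lambda
= 6.626e-34 / (493.3e-9)
= 6.626e-34 / 4.9330e-07
= 1.3432e-27 kg*m/s

1.3432e-27


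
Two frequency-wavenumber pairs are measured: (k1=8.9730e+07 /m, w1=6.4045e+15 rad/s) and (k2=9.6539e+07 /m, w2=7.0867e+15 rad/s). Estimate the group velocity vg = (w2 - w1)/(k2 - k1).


vg = (w2 - w1) / (k2 - k1)
= (7.0867e+15 - 6.4045e+15) / (9.6539e+07 - 8.9730e+07)
= 6.8220e+14 / 6.8090e+06
= 1.0019e+08 m/s

1.0019e+08


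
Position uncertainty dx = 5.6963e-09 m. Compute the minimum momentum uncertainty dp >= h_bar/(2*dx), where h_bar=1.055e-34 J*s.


dp = h_bar / (2 * dx)
= 1.055e-34 / (2 * 5.6963e-09)
= 1.055e-34 / 1.1393e-08
= 9.2604e-27 kg*m/s

9.2604e-27


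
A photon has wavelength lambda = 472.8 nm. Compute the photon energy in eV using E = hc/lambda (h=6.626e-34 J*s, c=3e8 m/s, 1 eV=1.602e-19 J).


E = hc / lambda
= (6.626e-34)(3e8) / (472.8e-9)
= 1.9878e-25 / 4.7280e-07
= 4.2043e-19 J
Converting to eV: 4.2043e-19 / 1.602e-19
= 2.6244 eV

2.6244


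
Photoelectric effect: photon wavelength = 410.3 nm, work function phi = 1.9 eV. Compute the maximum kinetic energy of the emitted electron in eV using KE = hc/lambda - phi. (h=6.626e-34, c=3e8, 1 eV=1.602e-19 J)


E_photon = hc / lambda
= (6.626e-34)(3e8) / (410.3e-9)
= 4.8447e-19 J
= 3.0242 eV
KE = E_photon - phi
= 3.0242 - 1.9
= 1.1242 eV

1.1242


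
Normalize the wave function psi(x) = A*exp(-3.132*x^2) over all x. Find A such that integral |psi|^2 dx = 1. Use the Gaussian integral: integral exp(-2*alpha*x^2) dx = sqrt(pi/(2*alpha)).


integral |psi|^2 dx = A^2 * sqrt(pi/(2*alpha)) = 1
A^2 = sqrt(2*alpha/pi)
= sqrt(2 * 3.132 / pi)
= 1.412053
A = sqrt(1.412053)
= 1.1883

1.1883


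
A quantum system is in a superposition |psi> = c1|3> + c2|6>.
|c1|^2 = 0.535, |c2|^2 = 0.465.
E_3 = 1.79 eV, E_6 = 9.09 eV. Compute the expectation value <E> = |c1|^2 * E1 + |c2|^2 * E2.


<E> = |c1|^2 * E1 + |c2|^2 * E2
= 0.535 * 1.79 + 0.465 * 9.09
= 0.9577 + 4.2268
= 5.1845 eV

5.1845


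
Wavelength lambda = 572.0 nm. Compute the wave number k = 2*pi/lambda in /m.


k = 2 * pi / lambda
= 6.2832 / (572.0e-9)
= 6.2832 / 5.7200e-07
= 1.0985e+07 /m

1.0985e+07


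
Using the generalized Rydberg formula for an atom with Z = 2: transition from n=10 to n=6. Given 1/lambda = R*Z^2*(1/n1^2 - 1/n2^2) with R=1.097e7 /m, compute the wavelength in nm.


1/lambda = R * Z^2 * (1/n1^2 - 1/n2^2)
= 1.097e7 * 2^2 * (1/6^2 - 1/10^2)
= 1.097e7 * 4 * (0.027778 - 0.01)
= 7.8009e+05 /m
lambda = 1 / 7.8009e+05
= 1281.9052 nm

1281.9052


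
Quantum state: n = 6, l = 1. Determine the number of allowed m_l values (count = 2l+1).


m_l ranges from -l to +l in integer steps
So m_l goes from -1 to +1
Count = 2l + 1 = 2*1 + 1
= 3

3


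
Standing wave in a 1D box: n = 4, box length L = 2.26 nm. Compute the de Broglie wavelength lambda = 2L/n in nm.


lambda = 2L / n
= 2 * 2.26 / 4
= 4.52 / 4
= 1.13 nm

1.13


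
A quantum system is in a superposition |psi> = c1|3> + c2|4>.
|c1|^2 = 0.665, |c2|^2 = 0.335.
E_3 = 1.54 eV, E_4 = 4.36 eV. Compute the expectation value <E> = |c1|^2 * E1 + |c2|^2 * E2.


<E> = |c1|^2 * E1 + |c2|^2 * E2
= 0.665 * 1.54 + 0.335 * 4.36
= 1.0241 + 1.4606
= 2.4847 eV

2.4847


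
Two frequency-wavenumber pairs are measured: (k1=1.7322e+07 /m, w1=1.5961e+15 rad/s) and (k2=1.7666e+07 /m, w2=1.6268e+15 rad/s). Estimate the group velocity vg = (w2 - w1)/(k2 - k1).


vg = (w2 - w1) / (k2 - k1)
= (1.6268e+15 - 1.5961e+15) / (1.7666e+07 - 1.7322e+07)
= 3.0700e+13 / 3.4400e+05
= 8.9244e+07 m/s

8.9244e+07


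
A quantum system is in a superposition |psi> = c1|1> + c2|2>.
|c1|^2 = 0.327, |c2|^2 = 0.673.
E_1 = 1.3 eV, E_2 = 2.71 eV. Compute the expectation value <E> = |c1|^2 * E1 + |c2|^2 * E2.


<E> = |c1|^2 * E1 + |c2|^2 * E2
= 0.327 * 1.3 + 0.673 * 2.71
= 0.4251 + 1.8238
= 2.2489 eV

2.2489


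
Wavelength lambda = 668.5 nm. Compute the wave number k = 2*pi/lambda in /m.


k = 2 * pi / lambda
= 6.2832 / (668.5e-9)
= 6.2832 / 6.6850e-07
= 9.3989e+06 /m

9.3989e+06


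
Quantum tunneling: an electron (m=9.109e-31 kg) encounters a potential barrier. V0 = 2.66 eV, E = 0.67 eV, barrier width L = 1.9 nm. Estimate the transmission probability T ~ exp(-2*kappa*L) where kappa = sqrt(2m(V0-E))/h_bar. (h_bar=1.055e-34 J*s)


V0 - E = 1.99 eV = 3.1880e-19 J
kappa = sqrt(2 * m * (V0-E)) / h_bar
= sqrt(2 * 9.109e-31 * 3.1880e-19) / 1.055e-34
= 7.2236e+09 /m
2*kappa*L = 2 * 7.2236e+09 * 1.9e-9
= 27.4498
T = exp(-27.4498) = 1.198673e-12

1.198673e-12


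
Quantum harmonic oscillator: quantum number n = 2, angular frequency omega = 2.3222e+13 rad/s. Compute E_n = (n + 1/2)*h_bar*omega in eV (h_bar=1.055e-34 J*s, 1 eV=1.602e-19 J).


E = (n + 1/2) * h_bar * omega
= (2 + 0.5) * 1.055e-34 * 2.3222e+13
= 2.5 * 2.4499e-21
= 6.1248e-21 J
= 0.0382 eV

0.0382


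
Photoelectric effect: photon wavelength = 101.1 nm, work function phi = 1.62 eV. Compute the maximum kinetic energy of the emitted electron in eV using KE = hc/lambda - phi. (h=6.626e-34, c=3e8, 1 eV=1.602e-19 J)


E_photon = hc / lambda
= (6.626e-34)(3e8) / (101.1e-9)
= 1.9662e-18 J
= 12.2732 eV
KE = E_photon - phi
= 12.2732 - 1.62
= 10.6532 eV

10.6532


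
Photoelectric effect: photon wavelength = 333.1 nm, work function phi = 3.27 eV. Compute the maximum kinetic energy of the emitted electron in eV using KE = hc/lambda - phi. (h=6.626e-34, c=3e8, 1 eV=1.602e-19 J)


E_photon = hc / lambda
= (6.626e-34)(3e8) / (333.1e-9)
= 5.9676e-19 J
= 3.7251 eV
KE = E_photon - phi
= 3.7251 - 3.27
= 0.4551 eV

0.4551


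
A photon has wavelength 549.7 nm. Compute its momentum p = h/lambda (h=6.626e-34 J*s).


p = h / lambda
= 6.626e-34 / (549.7e-9)
= 6.626e-34 / 5.4970e-07
= 1.2054e-27 kg*m/s

1.2054e-27


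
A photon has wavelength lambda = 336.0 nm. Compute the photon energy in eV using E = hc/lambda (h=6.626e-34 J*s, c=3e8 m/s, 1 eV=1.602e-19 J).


E = hc / lambda
= (6.626e-34)(3e8) / (336.0e-9)
= 1.9878e-25 / 3.3600e-07
= 5.9161e-19 J
Converting to eV: 5.9161e-19 / 1.602e-19
= 3.6929 eV

3.6929


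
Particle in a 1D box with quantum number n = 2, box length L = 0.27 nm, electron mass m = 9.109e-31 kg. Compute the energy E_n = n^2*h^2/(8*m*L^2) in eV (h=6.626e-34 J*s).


E = n^2 * h^2 / (8 * m * L^2)
= 2^2 * (6.626e-34)^2 / (8 * 9.109e-31 * (0.27e-9)^2)
= 4 * 4.3904e-67 / (8 * 9.109e-31 * 7.2900e-20)
= 3.3058e-18 J
= 20.6354 eV

20.6354


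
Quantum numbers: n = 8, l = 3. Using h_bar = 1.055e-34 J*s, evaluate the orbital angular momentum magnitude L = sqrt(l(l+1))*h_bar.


L = sqrt(l*(l+1)) * h_bar
= sqrt(3 * 4) * 1.055e-34
= sqrt(12) * 1.055e-34
= 3.4641 * 1.055e-34
= 3.6546e-34 J*s

3.6546e-34


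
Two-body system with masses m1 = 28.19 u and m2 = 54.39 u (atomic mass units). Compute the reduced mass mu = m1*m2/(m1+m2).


mu = m1 * m2 / (m1 + m2)
= 28.19 * 54.39 / (28.19 + 54.39)
= 1533.2541 / 82.58
= 18.5669 u

18.5669


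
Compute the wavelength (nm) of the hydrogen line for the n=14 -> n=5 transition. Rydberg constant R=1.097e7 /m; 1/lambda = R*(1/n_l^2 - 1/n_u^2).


1/lambda = R * (1/n_l^2 - 1/n_u^2)
= 1.097e7 * (1/5^2 - 1/14^2)
= 1.097e7 * (0.04 - 0.005102)
= 1.097e7 * 0.034898
= 3.8283e+05 /m
lambda = 1 / 3.8283e+05 = 2612.1213 nm

2612.1213


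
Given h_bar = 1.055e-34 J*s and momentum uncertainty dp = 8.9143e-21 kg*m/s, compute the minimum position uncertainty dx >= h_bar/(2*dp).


dx = h_bar / (2 * dp)
= 1.055e-34 / (2 * 8.9143e-21)
= 1.055e-34 / 1.7829e-20
= 5.9175e-15 m

5.9175e-15


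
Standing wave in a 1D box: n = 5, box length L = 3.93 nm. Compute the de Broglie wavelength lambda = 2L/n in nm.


lambda = 2L / n
= 2 * 3.93 / 5
= 7.86 / 5
= 1.572 nm

1.572


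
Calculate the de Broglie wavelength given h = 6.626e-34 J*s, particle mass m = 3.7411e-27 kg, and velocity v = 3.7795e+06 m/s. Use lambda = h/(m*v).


lambda = h / (m * v)
= 6.626e-34 / (3.7411e-27 * 3.7795e+06)
= 6.626e-34 / 1.4139e-20
= 4.6862e-14 m

4.6862e-14


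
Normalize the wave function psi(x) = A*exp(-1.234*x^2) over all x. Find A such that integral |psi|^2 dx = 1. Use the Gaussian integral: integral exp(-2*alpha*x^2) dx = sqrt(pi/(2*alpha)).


integral |psi|^2 dx = A^2 * sqrt(pi/(2*alpha)) = 1
A^2 = sqrt(2*alpha/pi)
= sqrt(2 * 1.234 / pi)
= 0.886334
A = sqrt(0.886334)
= 0.9415

0.9415


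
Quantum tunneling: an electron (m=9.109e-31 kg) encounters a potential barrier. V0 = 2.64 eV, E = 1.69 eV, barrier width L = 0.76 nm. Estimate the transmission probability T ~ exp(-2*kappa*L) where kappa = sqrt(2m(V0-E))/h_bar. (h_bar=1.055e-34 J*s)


V0 - E = 0.95 eV = 1.5219e-19 J
kappa = sqrt(2 * m * (V0-E)) / h_bar
= sqrt(2 * 9.109e-31 * 1.5219e-19) / 1.055e-34
= 4.9910e+09 /m
2*kappa*L = 2 * 4.9910e+09 * 0.76e-9
= 7.5864
T = exp(-7.5864) = 5.073147e-04

5.073147e-04


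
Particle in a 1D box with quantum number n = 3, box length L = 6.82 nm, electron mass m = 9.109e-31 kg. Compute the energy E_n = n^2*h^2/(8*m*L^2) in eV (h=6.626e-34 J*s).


E = n^2 * h^2 / (8 * m * L^2)
= 3^2 * (6.626e-34)^2 / (8 * 9.109e-31 * (6.82e-9)^2)
= 9 * 4.3904e-67 / (8 * 9.109e-31 * 4.6512e-17)
= 1.1658e-20 J
= 0.0728 eV

0.0728


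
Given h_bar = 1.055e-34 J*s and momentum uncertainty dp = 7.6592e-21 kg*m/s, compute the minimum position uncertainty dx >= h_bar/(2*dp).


dx = h_bar / (2 * dp)
= 1.055e-34 / (2 * 7.6592e-21)
= 1.055e-34 / 1.5318e-20
= 6.8871e-15 m

6.8871e-15


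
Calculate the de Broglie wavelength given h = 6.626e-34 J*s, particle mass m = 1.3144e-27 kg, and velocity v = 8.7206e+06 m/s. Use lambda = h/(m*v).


lambda = h / (m * v)
= 6.626e-34 / (1.3144e-27 * 8.7206e+06)
= 6.626e-34 / 1.1462e-20
= 5.7807e-14 m

5.7807e-14


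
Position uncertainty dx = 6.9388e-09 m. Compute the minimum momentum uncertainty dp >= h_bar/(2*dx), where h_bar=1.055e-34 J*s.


dp = h_bar / (2 * dx)
= 1.055e-34 / (2 * 6.9388e-09)
= 1.055e-34 / 1.3878e-08
= 7.6022e-27 kg*m/s

7.6022e-27
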